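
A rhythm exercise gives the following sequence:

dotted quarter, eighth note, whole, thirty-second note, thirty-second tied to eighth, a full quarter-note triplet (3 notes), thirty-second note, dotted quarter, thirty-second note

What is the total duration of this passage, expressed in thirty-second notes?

84

Each duration in thirty-second notes: dotted quarter = 12; eighth note = 4; whole = 32; thirty-second note = 1; thirty-second tied to eighth (thirty-second + eighth) = 5; a full quarter-note triplet (3 notes) (three triplet quarters span one half) = 16; thirty-second note = 1; dotted quarter = 12; thirty-second note = 1.
Adding: 12 + 4 + 32 + 1 + 5 + 16 + 1 + 12 + 1 = 84 thirty-second notes.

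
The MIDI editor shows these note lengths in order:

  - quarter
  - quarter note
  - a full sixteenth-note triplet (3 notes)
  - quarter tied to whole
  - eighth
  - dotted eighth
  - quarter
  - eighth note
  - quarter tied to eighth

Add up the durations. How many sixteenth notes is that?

47

In sixteenth notes: quarter = 4; quarter note = 4; a full sixteenth-note triplet (3 notes) (three triplet sixteenths span one eighth) = 2; quarter tied to whole (quarter + whole) = 20; eighth = 2; dotted eighth = 3; quarter = 4; eighth note = 2; quarter tied to eighth (quarter + eighth) = 6.
Adding: 4 + 4 + 2 + 20 + 2 + 3 + 4 + 2 + 6 = 47 sixteenth notes.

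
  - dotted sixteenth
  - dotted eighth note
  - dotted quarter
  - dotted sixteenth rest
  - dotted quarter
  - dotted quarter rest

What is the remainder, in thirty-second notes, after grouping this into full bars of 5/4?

8

One bar of 5/4 = 40 thirty-second notes.
Working in thirty-second notes: dotted sixteenth = 3; dotted eighth note = 6; dotted quarter = 12; dotted sixteenth rest = 3; dotted quarter = 12; dotted quarter rest = 12.
Altogether 3 + 6 + 12 + 3 + 12 + 12 = 48.
48 ÷ 40 = 1 complete bar with 8 thirty-second notes remaining.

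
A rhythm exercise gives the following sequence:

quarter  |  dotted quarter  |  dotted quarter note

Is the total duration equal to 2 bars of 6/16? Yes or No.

No

One bar of 6/16 = 3 eighth notes, so 2 bars = 6.
Working in eighth notes: quarter = 2; dotted quarter = 3; dotted quarter note = 3.
Sum: 2 + 3 + 3 = 8.
8 exceeds 6, so the answer is No.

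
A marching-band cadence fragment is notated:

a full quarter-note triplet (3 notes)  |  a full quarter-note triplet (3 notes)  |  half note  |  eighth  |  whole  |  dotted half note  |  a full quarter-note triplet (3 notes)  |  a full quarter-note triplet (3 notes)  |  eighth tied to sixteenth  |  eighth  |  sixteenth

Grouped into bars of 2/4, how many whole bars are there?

9

One bar of 2/4 = 8 sixteenth notes.
Working in sixteenth notes: a full quarter-note triplet (3 notes) (three triplet quarters span one half) = 8; a full quarter-note triplet (3 notes) (three triplet quarters span one half) = 8; half note = 8; eighth = 2; whole = 16; dotted half note = 12; a full quarter-note triplet (3 notes) (three triplet quarters span one half) = 8; a full quarter-note triplet (3 notes) (three triplet quarters span one half) = 8; eighth tied to sixteenth (eighth + sixteenth) = 3; eighth = 2; sixteenth = 1.
Total: 8 + 8 + 8 + 2 + 16 + 12 + 8 + 8 + 3 + 2 + 1 = 76.
76 ÷ 8 = 9 complete bars with 4 left over.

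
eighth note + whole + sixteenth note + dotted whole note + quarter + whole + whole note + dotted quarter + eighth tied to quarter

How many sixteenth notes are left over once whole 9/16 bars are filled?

One bar of 9/16 = 9 sixteenth notes.
In sixteenth notes: eighth note = 2; whole = 16; sixteenth note = 1; dotted whole note = 24; quarter = 4; whole = 16; whole note = 16; dotted quarter = 6; eighth tied to quarter (eighth + quarter) = 6.
Altogether 2 + 16 + 1 + 24 + 4 + 16 + 16 + 6 + 6 = 91.
91 ÷ 9 = 10 complete bars with 1 sixteenth note remaining.

1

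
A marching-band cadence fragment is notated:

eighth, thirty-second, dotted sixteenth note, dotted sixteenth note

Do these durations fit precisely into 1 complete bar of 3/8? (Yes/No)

One bar of 3/8 = 12 thirty-second notes.
Working in thirty-second notes: eighth = 4; thirty-second = 1; dotted sixteenth note = 3; dotted sixteenth note = 3.
Adding: 4 + 1 + 3 + 3 = 11.
11 falls short of 12, so the answer is No.

No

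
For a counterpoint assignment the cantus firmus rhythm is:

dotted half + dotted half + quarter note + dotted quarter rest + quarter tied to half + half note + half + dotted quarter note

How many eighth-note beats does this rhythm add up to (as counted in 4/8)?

34

One eighth-note beat = 2 sixteenth notes.
In sixteenth notes: dotted half = 12; dotted half = 12; quarter note = 4; dotted quarter rest = 6; quarter tied to half (quarter + half) = 12; half note = 8; half = 8; dotted quarter note = 6.
Total: 12 + 12 + 4 + 6 + 12 + 8 + 8 + 6 = 68.
68 ÷ 2 = 34 beats.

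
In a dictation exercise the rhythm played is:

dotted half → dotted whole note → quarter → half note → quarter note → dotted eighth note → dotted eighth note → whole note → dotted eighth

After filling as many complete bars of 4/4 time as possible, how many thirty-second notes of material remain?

26

One bar of 4/4 = 16 sixteenth notes.
Convert each value to sixteenth notes: dotted half = 12; dotted whole note = 24; quarter = 4; half note = 8; quarter note = 4; dotted eighth note = 3; dotted eighth note = 3; whole note = 16; dotted eighth = 3.
Adding: 12 + 24 + 4 + 8 + 4 + 3 + 3 + 16 + 3 = 77.
77 ÷ 16 = 4 complete bars with 13 sixteenth notes remaining = 26 thirty-second notes.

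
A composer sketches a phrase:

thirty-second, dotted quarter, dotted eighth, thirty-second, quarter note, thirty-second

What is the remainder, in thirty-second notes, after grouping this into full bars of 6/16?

5

One bar of 6/16 = 12 thirty-second notes.
Convert each value to thirty-second notes: thirty-second = 1; dotted quarter = 12; dotted eighth = 6; thirty-second = 1; quarter note = 8; thirty-second = 1.
Altogether 1 + 12 + 6 + 1 + 8 + 1 = 29.
29 ÷ 12 = 2 complete bars with 5 thirty-second notes remaining.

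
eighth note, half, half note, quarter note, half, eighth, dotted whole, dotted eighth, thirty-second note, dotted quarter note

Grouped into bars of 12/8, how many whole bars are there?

2

One bar of 12/8 = 48 thirty-second notes.
In thirty-second notes: eighth note = 4; half = 16; half note = 16; quarter note = 8; half = 16; eighth = 4; dotted whole = 48; dotted eighth = 6; thirty-second note = 1; dotted quarter note = 12.
Total: 4 + 16 + 16 + 8 + 16 + 4 + 48 + 6 + 1 + 12 = 131.
131 ÷ 48 = 2 complete bars with 35 left over.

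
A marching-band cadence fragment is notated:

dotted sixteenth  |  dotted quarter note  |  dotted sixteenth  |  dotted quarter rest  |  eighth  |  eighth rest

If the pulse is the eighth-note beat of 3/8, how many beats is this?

One eighth-note beat = 4 thirty-second notes.
Working in thirty-second notes: dotted sixteenth = 3; dotted quarter note = 12; dotted sixteenth = 3; dotted quarter rest = 12; eighth = 4; eighth rest = 4.
Total: 3 + 12 + 3 + 12 + 4 + 4 = 38.
38 ÷ 4 = 9.5 beats.

9.5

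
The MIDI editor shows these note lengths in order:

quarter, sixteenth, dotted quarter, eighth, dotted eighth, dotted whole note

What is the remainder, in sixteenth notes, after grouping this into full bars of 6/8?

4

One bar of 6/8 = 12 sixteenth notes.
In sixteenth notes: quarter = 4; sixteenth = 1; dotted quarter = 6; eighth = 2; dotted eighth = 3; dotted whole note = 24.
Adding: 4 + 1 + 6 + 2 + 3 + 24 = 40.
40 ÷ 12 = 3 complete bars with 4 sixteenth notes remaining.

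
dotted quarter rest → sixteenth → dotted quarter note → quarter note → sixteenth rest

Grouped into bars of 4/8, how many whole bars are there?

2

One bar of 4/8 = 8 sixteenth notes.
Express everything in sixteenth notes: dotted quarter rest = 6; sixteenth = 1; dotted quarter note = 6; quarter note = 4; sixteenth rest = 1.
Sum: 6 + 1 + 6 + 4 + 1 = 18.
18 ÷ 8 = 2 complete bars with 2 left over.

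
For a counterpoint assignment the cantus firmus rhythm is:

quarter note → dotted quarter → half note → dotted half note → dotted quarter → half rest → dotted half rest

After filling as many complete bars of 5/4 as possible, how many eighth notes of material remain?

One bar of 5/4 = 10 eighth notes.
Each duration in eighth notes: quarter note = 2; dotted quarter = 3; half note = 4; dotted half note = 6; dotted quarter = 3; half rest = 4; dotted half rest = 6.
Altogether 2 + 3 + 4 + 6 + 3 + 4 + 6 = 28.
28 ÷ 10 = 2 complete bars with 8 eighth notes remaining.

8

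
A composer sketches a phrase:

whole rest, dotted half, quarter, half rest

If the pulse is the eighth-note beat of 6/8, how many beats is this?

One eighth-note beat = 2 sixteenth notes.
Each duration in sixteenth notes: whole rest = 16; dotted half = 12; quarter = 4; half rest = 8.
Adding: 16 + 12 + 4 + 8 = 40.
40 ÷ 2 = 20 beats.

20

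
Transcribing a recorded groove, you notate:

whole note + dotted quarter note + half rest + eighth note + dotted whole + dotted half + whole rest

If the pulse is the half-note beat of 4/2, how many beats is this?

10.5

One half-note beat = 4 eighth notes.
Working in eighth notes: whole note = 8; dotted quarter note = 3; half rest = 4; eighth note = 1; dotted whole = 12; dotted half = 6; whole rest = 8.
Sum: 8 + 3 + 4 + 1 + 12 + 6 + 8 = 42.
42 ÷ 4 = 10.5 beats.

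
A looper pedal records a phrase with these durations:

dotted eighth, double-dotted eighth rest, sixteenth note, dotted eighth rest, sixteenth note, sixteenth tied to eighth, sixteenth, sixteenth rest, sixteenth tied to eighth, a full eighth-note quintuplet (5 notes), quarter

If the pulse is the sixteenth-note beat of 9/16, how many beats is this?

31.5

One sixteenth-note beat = 2 thirty-second notes.
Express everything in thirty-second notes: dotted eighth = 6; double-dotted eighth rest = 7; sixteenth note = 2; dotted eighth rest = 6; sixteenth note = 2; sixteenth tied to eighth (sixteenth + eighth) = 6; sixteenth = 2; sixteenth rest = 2; sixteenth tied to eighth (sixteenth + eighth) = 6; a full eighth-note quintuplet (5 notes) (five quintuplet eighths span one half) = 16; quarter = 8.
Adding: 6 + 7 + 2 + 6 + 2 + 6 + 2 + 2 + 6 + 16 + 8 = 63.
63 ÷ 2 = 31.5 beats.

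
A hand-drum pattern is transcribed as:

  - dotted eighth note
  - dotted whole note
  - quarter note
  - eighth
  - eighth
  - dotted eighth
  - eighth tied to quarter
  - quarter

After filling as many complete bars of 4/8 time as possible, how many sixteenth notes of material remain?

One bar of 4/8 = 8 sixteenth notes.
Working in sixteenth notes: dotted eighth note = 3; dotted whole note = 24; quarter note = 4; eighth = 2; eighth = 2; dotted eighth = 3; eighth tied to quarter (eighth + quarter) = 6; quarter = 4.
Altogether 3 + 24 + 4 + 2 + 2 + 3 + 6 + 4 = 48.
48 ÷ 8 = 6 complete bars with 0 sixteenth notes remaining.

0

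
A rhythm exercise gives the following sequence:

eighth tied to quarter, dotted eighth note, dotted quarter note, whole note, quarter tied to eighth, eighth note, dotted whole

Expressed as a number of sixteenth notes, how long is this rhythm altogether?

Each duration in sixteenth notes: eighth tied to quarter (eighth + quarter) = 6; dotted eighth note = 3; dotted quarter note = 6; whole note = 16; quarter tied to eighth (quarter + eighth) = 6; eighth note = 2; dotted whole = 24.
Altogether 6 + 3 + 6 + 16 + 6 + 2 + 24 = 63 sixteenth notes.

63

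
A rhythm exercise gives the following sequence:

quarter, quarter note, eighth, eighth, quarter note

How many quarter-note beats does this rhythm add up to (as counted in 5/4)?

4

One quarter-note beat = 2 eighth notes.
Express everything in eighth notes: quarter = 2; quarter note = 2; eighth = 1; eighth = 1; quarter note = 2.
Total: 2 + 2 + 1 + 1 + 2 = 8.
8 ÷ 2 = 4 beats.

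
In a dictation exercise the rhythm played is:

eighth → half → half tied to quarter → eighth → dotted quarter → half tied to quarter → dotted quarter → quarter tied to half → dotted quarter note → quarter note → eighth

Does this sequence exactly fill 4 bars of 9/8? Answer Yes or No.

One bar of 9/8 = 9 eighth notes, so 4 bars = 36.
Each duration in eighth notes: eighth = 1; half = 4; half tied to quarter (half + quarter) = 6; eighth = 1; dotted quarter = 3; half tied to quarter (half + quarter) = 6; dotted quarter = 3; quarter tied to half (quarter + half) = 6; dotted quarter note = 3; quarter note = 2; eighth = 1.
Altogether 1 + 4 + 6 + 1 + 3 + 6 + 3 + 6 + 3 + 2 + 1 = 36.
36 equals 36, so the answer is Yes.

Yes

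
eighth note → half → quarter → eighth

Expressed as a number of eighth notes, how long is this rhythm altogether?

Convert each value to eighth notes: eighth note = 1; half = 4; quarter = 2; eighth = 1.
Total: 1 + 4 + 2 + 1 = 8 eighth notes.

8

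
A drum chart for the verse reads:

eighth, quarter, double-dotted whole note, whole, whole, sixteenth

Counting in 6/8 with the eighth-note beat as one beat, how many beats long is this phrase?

33.5

One eighth-note beat = 2 sixteenth notes.
Express everything in sixteenth notes: eighth = 2; quarter = 4; double-dotted whole note = 28; whole = 16; whole = 16; sixteenth = 1.
Sum: 2 + 4 + 28 + 16 + 16 + 1 = 67.
67 ÷ 2 = 33.5 beats.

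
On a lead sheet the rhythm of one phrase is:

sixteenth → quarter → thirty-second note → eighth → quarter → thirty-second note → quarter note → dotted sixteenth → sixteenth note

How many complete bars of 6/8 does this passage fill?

One bar of 6/8 = 24 thirty-second notes.
Each duration in thirty-second notes: sixteenth = 2; quarter = 8; thirty-second note = 1; eighth = 4; quarter = 8; thirty-second note = 1; quarter note = 8; dotted sixteenth = 3; sixteenth note = 2.
Altogether 2 + 8 + 1 + 4 + 8 + 1 + 8 + 3 + 2 = 37.
37 ÷ 24 = 1 complete bar with 13 left over.

1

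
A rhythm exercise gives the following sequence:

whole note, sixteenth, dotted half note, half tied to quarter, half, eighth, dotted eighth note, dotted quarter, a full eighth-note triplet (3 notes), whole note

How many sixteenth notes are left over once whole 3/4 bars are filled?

One bar of 3/4 = 12 sixteenth notes.
In sixteenth notes: whole note = 16; sixteenth = 1; dotted half note = 12; half tied to quarter (half + quarter) = 12; half = 8; eighth = 2; dotted eighth note = 3; dotted quarter = 6; a full eighth-note triplet (3 notes) (three triplet eighths span one quarter) = 4; whole note = 16.
Adding: 16 + 1 + 12 + 12 + 8 + 2 + 3 + 6 + 4 + 16 = 80.
80 ÷ 12 = 6 complete bars with 8 sixteenth notes remaining.

8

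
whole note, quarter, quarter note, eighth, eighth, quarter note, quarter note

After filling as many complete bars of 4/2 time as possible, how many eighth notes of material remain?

One bar of 4/2 = 16 eighth notes.
Working in eighth notes: whole note = 8; quarter = 2; quarter note = 2; eighth = 1; eighth = 1; quarter note = 2; quarter note = 2.
Adding: 8 + 2 + 2 + 1 + 1 + 2 + 2 = 18.
18 ÷ 16 = 1 complete bar with 2 eighth notes remaining.

2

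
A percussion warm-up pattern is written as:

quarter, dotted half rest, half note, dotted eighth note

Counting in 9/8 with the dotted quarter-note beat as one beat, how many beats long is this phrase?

One dotted quarter-note beat = 6 sixteenth notes.
Convert each value to sixteenth notes: quarter = 4; dotted half rest = 12; half note = 8; dotted eighth note = 3.
Altogether 4 + 12 + 8 + 3 = 27.
27 ÷ 6 = 4.5 beats.

4.5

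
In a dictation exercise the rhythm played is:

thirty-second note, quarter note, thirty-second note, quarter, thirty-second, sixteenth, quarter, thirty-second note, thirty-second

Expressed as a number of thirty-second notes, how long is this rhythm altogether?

31

Each duration in thirty-second notes: thirty-second note = 1; quarter note = 8; thirty-second note = 1; quarter = 8; thirty-second = 1; sixteenth = 2; quarter = 8; thirty-second note = 1; thirty-second = 1.
Altogether 1 + 8 + 1 + 8 + 1 + 2 + 8 + 1 + 1 = 31 thirty-second notes.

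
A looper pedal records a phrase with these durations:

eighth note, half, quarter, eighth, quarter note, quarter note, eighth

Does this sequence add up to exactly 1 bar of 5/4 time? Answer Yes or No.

No

One bar of 5/4 = 10 eighth notes.
Each duration in eighth notes: eighth note = 1; half = 4; quarter = 2; eighth = 1; quarter note = 2; quarter note = 2; eighth = 1.
Total: 1 + 4 + 2 + 1 + 2 + 2 + 1 = 13.
13 exceeds 10, so the answer is No.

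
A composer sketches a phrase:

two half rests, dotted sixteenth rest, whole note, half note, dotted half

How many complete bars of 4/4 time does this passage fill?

One bar of 4/4 = 32 thirty-second notes.
Convert each value to thirty-second notes: half rest = 16; half rest = 16; dotted sixteenth rest = 3; whole note = 32; half note = 16; dotted half = 24.
Sum: 16 + 16 + 3 + 32 + 16 + 24 = 107.
107 ÷ 32 = 3 complete bars with 11 left over.

3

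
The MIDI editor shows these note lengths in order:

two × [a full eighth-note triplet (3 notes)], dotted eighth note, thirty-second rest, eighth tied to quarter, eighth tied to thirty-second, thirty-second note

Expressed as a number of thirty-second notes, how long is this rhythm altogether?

Working in thirty-second notes: a full eighth-note triplet (3 notes) (three triplet eighths span one quarter) = 8; a full eighth-note triplet (3 notes) (three triplet eighths span one quarter) = 8; dotted eighth note = 6; thirty-second rest = 1; eighth tied to quarter (eighth + quarter) = 12; eighth tied to thirty-second (eighth + thirty-second) = 5; thirty-second note = 1.
Altogether 8 + 8 + 6 + 1 + 12 + 5 + 1 = 41 thirty-second notes.

41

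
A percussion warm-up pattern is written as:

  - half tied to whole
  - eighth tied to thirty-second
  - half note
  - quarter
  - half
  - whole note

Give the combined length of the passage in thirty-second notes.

125

Working in thirty-second notes: half tied to whole (half + whole) = 48; eighth tied to thirty-second (eighth + thirty-second) = 5; half note = 16; quarter = 8; half = 16; whole note = 32.
Adding: 48 + 5 + 16 + 8 + 16 + 32 = 125 thirty-second notes.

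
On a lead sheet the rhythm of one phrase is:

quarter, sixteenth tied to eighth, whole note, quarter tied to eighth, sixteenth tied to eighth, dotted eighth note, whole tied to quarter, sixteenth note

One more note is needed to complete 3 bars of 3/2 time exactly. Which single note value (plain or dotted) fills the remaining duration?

whole note

3 bars of 3/2 = 72 sixteenth notes.
Convert each value to sixteenth notes: quarter = 4; sixteenth tied to eighth (sixteenth + eighth) = 3; whole note = 16; quarter tied to eighth (quarter + eighth) = 6; sixteenth tied to eighth (sixteenth + eighth) = 3; dotted eighth note = 3; whole tied to quarter (whole + quarter) = 20; sixteenth note = 1.
Total: 4 + 3 + 16 + 6 + 3 + 3 + 20 + 1 = 56.
Remaining: 72 − 56 = 16 sixteenth notes, which is a whole note.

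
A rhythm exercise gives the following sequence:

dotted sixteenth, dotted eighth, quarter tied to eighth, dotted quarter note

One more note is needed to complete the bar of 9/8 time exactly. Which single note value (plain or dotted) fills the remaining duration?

dotted sixteenth note

The bar of 9/8 = 36 thirty-second notes.
Express everything in thirty-second notes: dotted sixteenth = 3; dotted eighth = 6; quarter tied to eighth (quarter + eighth) = 12; dotted quarter note = 12.
Sum: 3 + 6 + 12 + 12 = 33.
Remaining: 36 − 33 = 3 thirty-second notes, which is a dotted sixteenth note.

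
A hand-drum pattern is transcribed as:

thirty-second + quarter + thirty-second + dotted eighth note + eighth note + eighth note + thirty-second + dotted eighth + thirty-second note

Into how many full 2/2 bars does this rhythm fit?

One bar of 2/2 = 32 thirty-second notes.
Working in thirty-second notes: thirty-second = 1; quarter = 8; thirty-second = 1; dotted eighth note = 6; eighth note = 4; eighth note = 4; thirty-second = 1; dotted eighth = 6; thirty-second note = 1.
Sum: 1 + 8 + 1 + 6 + 4 + 4 + 1 + 6 + 1 = 32.
32 ÷ 32 = 1 complete bar with 0 left over.

1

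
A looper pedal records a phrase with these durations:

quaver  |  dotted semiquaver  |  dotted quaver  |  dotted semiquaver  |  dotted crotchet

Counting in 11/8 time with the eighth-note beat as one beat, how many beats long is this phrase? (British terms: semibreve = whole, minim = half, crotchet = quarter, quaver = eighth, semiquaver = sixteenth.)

7

One eighth-note beat = 4 thirty-second notes.
Convert each value to thirty-second notes: quaver = 4; dotted semiquaver = 3; dotted quaver = 6; dotted semiquaver = 3; dotted crotchet = 12.
Total: 4 + 3 + 6 + 3 + 12 = 28.
28 ÷ 4 = 7 beats.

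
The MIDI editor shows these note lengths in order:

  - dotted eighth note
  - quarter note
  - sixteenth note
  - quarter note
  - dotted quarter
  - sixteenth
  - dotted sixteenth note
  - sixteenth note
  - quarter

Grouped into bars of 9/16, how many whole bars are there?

2

One bar of 9/16 = 18 thirty-second notes.
In thirty-second notes: dotted eighth note = 6; quarter note = 8; sixteenth note = 2; quarter note = 8; dotted quarter = 12; sixteenth = 2; dotted sixteenth note = 3; sixteenth note = 2; quarter = 8.
Total: 6 + 8 + 2 + 8 + 12 + 2 + 3 + 2 + 8 = 51.
51 ÷ 18 = 2 complete bars with 15 left over.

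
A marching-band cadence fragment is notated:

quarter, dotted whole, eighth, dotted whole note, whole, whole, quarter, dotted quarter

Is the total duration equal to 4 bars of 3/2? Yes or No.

Yes

One bar of 3/2 = 12 eighth notes, so 4 bars = 48.
Each duration in eighth notes: quarter = 2; dotted whole = 12; eighth = 1; dotted whole note = 12; whole = 8; whole = 8; quarter = 2; dotted quarter = 3.
Altogether 2 + 12 + 1 + 12 + 8 + 8 + 2 + 3 = 48.
48 equals 48, so the answer is Yes.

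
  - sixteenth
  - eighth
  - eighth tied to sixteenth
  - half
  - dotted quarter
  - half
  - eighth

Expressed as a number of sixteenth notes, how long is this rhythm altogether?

Convert each value to sixteenth notes: sixteenth = 1; eighth = 2; eighth tied to sixteenth (eighth + sixteenth) = 3; half = 8; dotted quarter = 6; half = 8; eighth = 2.
Total: 1 + 2 + 3 + 8 + 6 + 8 + 2 = 30 sixteenth notes.

30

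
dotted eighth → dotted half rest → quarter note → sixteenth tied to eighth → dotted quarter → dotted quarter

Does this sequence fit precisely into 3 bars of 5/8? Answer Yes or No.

No

One bar of 5/8 = 10 sixteenth notes, so 3 bars = 30.
Convert each value to sixteenth notes: dotted eighth = 3; dotted half rest = 12; quarter note = 4; sixteenth tied to eighth (sixteenth + eighth) = 3; dotted quarter = 6; dotted quarter = 6.
Sum: 3 + 12 + 4 + 3 + 6 + 6 = 34.
34 exceeds 30, so the answer is No.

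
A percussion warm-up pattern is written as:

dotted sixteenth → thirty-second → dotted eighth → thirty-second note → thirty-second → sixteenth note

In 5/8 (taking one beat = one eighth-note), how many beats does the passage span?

One eighth-note beat = 4 thirty-second notes.
Working in thirty-second notes: dotted sixteenth = 3; thirty-second = 1; dotted eighth = 6; thirty-second note = 1; thirty-second = 1; sixteenth note = 2.
Total: 3 + 1 + 6 + 1 + 1 + 2 = 14.
14 ÷ 4 = 3.5 beats.

3.5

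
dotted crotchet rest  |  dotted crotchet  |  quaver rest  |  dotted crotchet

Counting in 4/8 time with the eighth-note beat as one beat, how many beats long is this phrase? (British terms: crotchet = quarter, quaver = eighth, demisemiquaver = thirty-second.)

One eighth-note beat = 2 sixteenth notes.
Each duration in sixteenth notes: dotted crotchet rest = 6; dotted crotchet = 6; quaver rest = 2; dotted crotchet = 6.
Total: 6 + 6 + 2 + 6 = 20.
20 ÷ 2 = 10 beats.

10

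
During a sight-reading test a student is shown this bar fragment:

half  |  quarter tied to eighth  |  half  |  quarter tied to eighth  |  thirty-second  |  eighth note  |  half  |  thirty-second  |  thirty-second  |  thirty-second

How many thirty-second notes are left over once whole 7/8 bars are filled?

One bar of 7/8 = 28 thirty-second notes.
Working in thirty-second notes: half = 16; quarter tied to eighth (quarter + eighth) = 12; half = 16; quarter tied to eighth (quarter + eighth) = 12; thirty-second = 1; eighth note = 4; half = 16; thirty-second = 1; thirty-second = 1; thirty-second = 1.
Sum: 16 + 12 + 16 + 12 + 1 + 4 + 16 + 1 + 1 + 1 = 80.
80 ÷ 28 = 2 complete bars with 24 thirty-second notes remaining.

24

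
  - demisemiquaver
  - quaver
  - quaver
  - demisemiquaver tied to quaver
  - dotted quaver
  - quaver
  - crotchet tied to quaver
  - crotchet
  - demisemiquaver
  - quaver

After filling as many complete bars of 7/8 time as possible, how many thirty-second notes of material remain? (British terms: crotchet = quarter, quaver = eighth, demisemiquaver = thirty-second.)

One bar of 7/8 = 28 thirty-second notes.
Convert each value to thirty-second notes: demisemiquaver = 1; quaver = 4; quaver = 4; demisemiquaver tied to quaver (demisemiquaver + quaver) = 5; dotted quaver = 6; quaver = 4; crotchet tied to quaver (crotchet + quaver) = 12; crotchet = 8; demisemiquaver = 1; quaver = 4.
Total: 1 + 4 + 4 + 5 + 6 + 4 + 12 + 8 + 1 + 4 = 49.
49 ÷ 28 = 1 complete bar with 21 thirty-second notes remaining.

21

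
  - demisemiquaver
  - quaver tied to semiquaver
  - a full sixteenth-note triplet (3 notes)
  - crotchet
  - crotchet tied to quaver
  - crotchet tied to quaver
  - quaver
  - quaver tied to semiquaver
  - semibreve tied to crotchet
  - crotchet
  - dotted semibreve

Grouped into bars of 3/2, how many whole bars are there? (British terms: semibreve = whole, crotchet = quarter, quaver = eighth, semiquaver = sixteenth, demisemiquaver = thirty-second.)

3

One bar of 3/2 = 48 thirty-second notes.
Working in thirty-second notes: demisemiquaver = 1; quaver tied to semiquaver (quaver + semiquaver) = 6; a full sixteenth-note triplet (3 notes) (three triplet sixteenths span one eighth) = 4; crotchet = 8; crotchet tied to quaver (crotchet + quaver) = 12; crotchet tied to quaver (crotchet + quaver) = 12; quaver = 4; quaver tied to semiquaver (quaver + semiquaver) = 6; semibreve tied to crotchet (semibreve + crotchet) = 40; crotchet = 8; dotted semibreve = 48.
Adding: 1 + 6 + 4 + 8 + 12 + 12 + 4 + 6 + 40 + 8 + 48 = 149.
149 ÷ 48 = 3 complete bars with 5 left over.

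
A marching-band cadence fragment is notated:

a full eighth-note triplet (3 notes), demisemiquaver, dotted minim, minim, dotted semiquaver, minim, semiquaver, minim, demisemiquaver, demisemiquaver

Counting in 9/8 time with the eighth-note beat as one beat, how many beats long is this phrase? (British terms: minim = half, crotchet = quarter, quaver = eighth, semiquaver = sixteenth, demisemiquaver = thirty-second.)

22

One eighth-note beat = 4 thirty-second notes.
Each duration in thirty-second notes: a full eighth-note triplet (3 notes) (three triplet eighths span one quarter) = 8; demisemiquaver = 1; dotted minim = 24; minim = 16; dotted semiquaver = 3; minim = 16; semiquaver = 2; minim = 16; demisemiquaver = 1; demisemiquaver = 1.
Altogether 8 + 1 + 24 + 16 + 3 + 16 + 2 + 16 + 1 + 1 = 88.
88 ÷ 4 = 22 beats.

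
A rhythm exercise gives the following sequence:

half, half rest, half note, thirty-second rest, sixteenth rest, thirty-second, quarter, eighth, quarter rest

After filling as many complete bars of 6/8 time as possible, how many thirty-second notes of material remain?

One bar of 6/8 = 24 thirty-second notes.
Working in thirty-second notes: half = 16; half rest = 16; half note = 16; thirty-second rest = 1; sixteenth rest = 2; thirty-second = 1; quarter = 8; eighth = 4; quarter rest = 8.
Adding: 16 + 16 + 16 + 1 + 2 + 1 + 8 + 4 + 8 = 72.
72 ÷ 24 = 3 complete bars with 0 thirty-second notes remaining.

0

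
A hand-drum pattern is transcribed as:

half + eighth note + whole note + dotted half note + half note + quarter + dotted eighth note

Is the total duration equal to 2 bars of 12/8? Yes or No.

One bar of 12/8 = 24 sixteenth notes, so 2 bars = 48.
Working in sixteenth notes: half = 8; eighth note = 2; whole note = 16; dotted half note = 12; half note = 8; quarter = 4; dotted eighth note = 3.
Altogether 8 + 2 + 16 + 12 + 8 + 4 + 3 = 53.
53 exceeds 48, so the answer is No.

No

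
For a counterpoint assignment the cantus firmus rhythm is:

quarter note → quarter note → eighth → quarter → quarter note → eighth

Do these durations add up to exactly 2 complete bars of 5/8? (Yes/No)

Yes

One bar of 5/8 = 5 eighth notes, so 2 bars = 10.
Express everything in eighth notes: quarter note = 2; quarter note = 2; eighth = 1; quarter = 2; quarter note = 2; eighth = 1.
Adding: 2 + 2 + 1 + 2 + 2 + 1 = 10.
10 equals 10, so the answer is Yes.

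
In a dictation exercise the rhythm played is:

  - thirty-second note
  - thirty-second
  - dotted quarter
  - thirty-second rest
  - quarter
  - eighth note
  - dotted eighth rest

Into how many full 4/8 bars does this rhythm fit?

One bar of 4/8 = 16 thirty-second notes.
Each duration in thirty-second notes: thirty-second note = 1; thirty-second = 1; dotted quarter = 12; thirty-second rest = 1; quarter = 8; eighth note = 4; dotted eighth rest = 6.
Altogether 1 + 1 + 12 + 1 + 8 + 4 + 6 = 33.
33 ÷ 16 = 2 complete bars with 1 left over.

2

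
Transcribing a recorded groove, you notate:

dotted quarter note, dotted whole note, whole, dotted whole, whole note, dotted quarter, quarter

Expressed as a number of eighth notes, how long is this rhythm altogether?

48

Working in eighth notes: dotted quarter note = 3; dotted whole note = 12; whole = 8; dotted whole = 12; whole note = 8; dotted quarter = 3; quarter = 2.
Sum: 3 + 12 + 8 + 12 + 8 + 3 + 2 = 48 eighth notes.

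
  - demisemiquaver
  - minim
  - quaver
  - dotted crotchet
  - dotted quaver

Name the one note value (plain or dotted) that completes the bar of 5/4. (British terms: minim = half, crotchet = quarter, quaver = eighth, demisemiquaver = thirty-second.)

The bar of 5/4 = 40 thirty-second notes.
Working in thirty-second notes: demisemiquaver = 1; minim = 16; quaver = 4; dotted crotchet = 12; dotted quaver = 6.
Sum: 1 + 16 + 4 + 12 + 6 = 39.
Remaining: 40 − 39 = 1 thirty-second note, which is a thirty-second note.

thirty-second note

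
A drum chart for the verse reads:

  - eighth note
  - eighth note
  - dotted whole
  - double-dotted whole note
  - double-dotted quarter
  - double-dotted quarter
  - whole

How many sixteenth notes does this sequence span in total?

Working in sixteenth notes: eighth note = 2; eighth note = 2; dotted whole = 24; double-dotted whole note = 28; double-dotted quarter = 7; double-dotted quarter = 7; whole = 16.
Altogether 2 + 2 + 24 + 28 + 7 + 7 + 16 = 86 sixteenth notes.

86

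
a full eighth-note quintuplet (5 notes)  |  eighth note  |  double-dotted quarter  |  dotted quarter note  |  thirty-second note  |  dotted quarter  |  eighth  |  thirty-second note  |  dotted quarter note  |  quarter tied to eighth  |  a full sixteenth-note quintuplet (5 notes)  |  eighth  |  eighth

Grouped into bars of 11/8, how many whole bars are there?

2

One bar of 11/8 = 44 thirty-second notes.
Each duration in thirty-second notes: a full eighth-note quintuplet (5 notes) (five quintuplet eighths span one half) = 16; eighth note = 4; double-dotted quarter = 14; dotted quarter note = 12; thirty-second note = 1; dotted quarter = 12; eighth = 4; thirty-second note = 1; dotted quarter note = 12; quarter tied to eighth (quarter + eighth) = 12; a full sixteenth-note quintuplet (5 notes) (five quintuplet sixteenths span one quarter) = 8; eighth = 4; eighth = 4.
Altogether 16 + 4 + 14 + 12 + 1 + 12 + 4 + 1 + 12 + 12 + 8 + 4 + 4 = 104.
104 ÷ 44 = 2 complete bars with 16 left over.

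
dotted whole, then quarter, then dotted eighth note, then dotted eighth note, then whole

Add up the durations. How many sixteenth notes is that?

Express everything in sixteenth notes: dotted whole = 24; quarter = 4; dotted eighth note = 3; dotted eighth note = 3; whole = 16.
Sum: 24 + 4 + 3 + 3 + 16 = 50 sixteenth notes.

50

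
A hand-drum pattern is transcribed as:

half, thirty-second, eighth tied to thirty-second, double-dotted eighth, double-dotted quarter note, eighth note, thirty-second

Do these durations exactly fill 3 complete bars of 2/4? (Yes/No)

One bar of 2/4 = 16 thirty-second notes, so 3 bars = 48.
In thirty-second notes: half = 16; thirty-second = 1; eighth tied to thirty-second (eighth + thirty-second) = 5; double-dotted eighth = 7; double-dotted quarter note = 14; eighth note = 4; thirty-second = 1.
Total: 16 + 1 + 5 + 7 + 14 + 4 + 1 = 48.
48 equals 48, so the answer is Yes.

Yes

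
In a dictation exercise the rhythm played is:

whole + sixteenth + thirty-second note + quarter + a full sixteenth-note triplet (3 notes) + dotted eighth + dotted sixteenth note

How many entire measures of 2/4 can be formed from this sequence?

One bar of 2/4 = 16 thirty-second notes.
Convert each value to thirty-second notes: whole = 32; sixteenth = 2; thirty-second note = 1; quarter = 8; a full sixteenth-note triplet (3 notes) (three triplet sixteenths span one eighth) = 4; dotted eighth = 6; dotted sixteenth note = 3.
Sum: 32 + 2 + 1 + 8 + 4 + 6 + 3 = 56.
56 ÷ 16 = 3 complete bars with 8 left over.

3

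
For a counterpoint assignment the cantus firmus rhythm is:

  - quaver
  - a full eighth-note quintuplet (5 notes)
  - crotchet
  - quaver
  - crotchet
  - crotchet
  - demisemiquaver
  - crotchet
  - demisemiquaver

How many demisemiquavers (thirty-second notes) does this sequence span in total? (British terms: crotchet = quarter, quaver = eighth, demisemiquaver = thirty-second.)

58

Express everything in thirty-second notes: quaver = 4; a full eighth-note quintuplet (5 notes) (five quintuplet eighths span one half) = 16; crotchet = 8; quaver = 4; crotchet = 8; crotchet = 8; demisemiquaver = 1; crotchet = 8; demisemiquaver = 1.
Sum: 4 + 16 + 8 + 4 + 8 + 8 + 1 + 8 + 1 = 58 thirty-second notes.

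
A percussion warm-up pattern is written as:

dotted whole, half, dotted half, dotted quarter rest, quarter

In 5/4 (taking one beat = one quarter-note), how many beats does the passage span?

13.5

One quarter-note beat = 2 eighth notes.
Working in eighth notes: dotted whole = 12; half = 4; dotted half = 6; dotted quarter rest = 3; quarter = 2.
Altogether 12 + 4 + 6 + 3 + 2 = 27.
27 ÷ 2 = 13.5 beats.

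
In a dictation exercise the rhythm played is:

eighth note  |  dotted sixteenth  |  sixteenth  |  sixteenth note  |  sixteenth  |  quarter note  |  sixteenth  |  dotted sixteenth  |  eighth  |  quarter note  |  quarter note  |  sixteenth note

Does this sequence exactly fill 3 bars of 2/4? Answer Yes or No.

One bar of 2/4 = 16 thirty-second notes, so 3 bars = 48.
Convert each value to thirty-second notes: eighth note = 4; dotted sixteenth = 3; sixteenth = 2; sixteenth note = 2; sixteenth = 2; quarter note = 8; sixteenth = 2; dotted sixteenth = 3; eighth = 4; quarter note = 8; quarter note = 8; sixteenth note = 2.
Total: 4 + 3 + 2 + 2 + 2 + 8 + 2 + 3 + 4 + 8 + 8 + 2 = 48.
48 equals 48, so the answer is Yes.

Yes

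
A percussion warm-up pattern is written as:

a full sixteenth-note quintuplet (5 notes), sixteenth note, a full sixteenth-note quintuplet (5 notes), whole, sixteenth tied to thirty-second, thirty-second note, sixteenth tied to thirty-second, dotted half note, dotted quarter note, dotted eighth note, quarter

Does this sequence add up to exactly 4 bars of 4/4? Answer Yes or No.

One bar of 4/4 = 32 thirty-second notes, so 4 bars = 128.
Express everything in thirty-second notes: a full sixteenth-note quintuplet (5 notes) (five quintuplet sixteenths span one quarter) = 8; sixteenth note = 2; a full sixteenth-note quintuplet (5 notes) (five quintuplet sixteenths span one quarter) = 8; whole = 32; sixteenth tied to thirty-second (sixteenth + thirty-second) = 3; thirty-second note = 1; sixteenth tied to thirty-second (sixteenth + thirty-second) = 3; dotted half note = 24; dotted quarter note = 12; dotted eighth note = 6; quarter = 8.
Adding: 8 + 2 + 8 + 32 + 3 + 1 + 3 + 24 + 12 + 6 + 8 = 107.
107 falls short of 128, so the answer is No.

No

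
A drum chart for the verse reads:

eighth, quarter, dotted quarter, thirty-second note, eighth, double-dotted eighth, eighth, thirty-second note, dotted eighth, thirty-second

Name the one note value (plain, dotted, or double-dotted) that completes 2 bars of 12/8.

2 bars of 12/8 = 96 thirty-second notes.
In thirty-second notes: eighth = 4; quarter = 8; dotted quarter = 12; thirty-second note = 1; eighth = 4; double-dotted eighth = 7; eighth = 4; thirty-second note = 1; dotted eighth = 6; thirty-second = 1.
Altogether 4 + 8 + 12 + 1 + 4 + 7 + 4 + 1 + 6 + 1 = 48.
Remaining: 96 − 48 = 48 thirty-second notes, which is a dotted whole note.

dotted whole note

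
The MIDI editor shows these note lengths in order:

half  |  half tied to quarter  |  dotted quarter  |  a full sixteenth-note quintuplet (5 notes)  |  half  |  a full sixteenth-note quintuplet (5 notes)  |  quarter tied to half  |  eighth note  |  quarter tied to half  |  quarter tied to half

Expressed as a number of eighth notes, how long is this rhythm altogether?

Working in eighth notes: half = 4; half tied to quarter (half + quarter) = 6; dotted quarter = 3; a full sixteenth-note quintuplet (5 notes) (five quintuplet sixteenths span one quarter) = 2; half = 4; a full sixteenth-note quintuplet (5 notes) (five quintuplet sixteenths span one quarter) = 2; quarter tied to half (quarter + half) = 6; eighth note = 1; quarter tied to half (quarter + half) = 6; quarter tied to half (quarter + half) = 6.
Altogether 4 + 6 + 3 + 2 + 4 + 2 + 6 + 1 + 6 + 6 = 40 eighth notes.

40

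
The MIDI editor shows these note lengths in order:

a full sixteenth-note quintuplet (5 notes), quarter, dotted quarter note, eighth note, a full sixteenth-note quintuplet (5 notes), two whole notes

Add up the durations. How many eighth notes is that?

26

Express everything in eighth notes: a full sixteenth-note quintuplet (5 notes) (five quintuplet sixteenths span one quarter) = 2; quarter = 2; dotted quarter note = 3; eighth note = 1; a full sixteenth-note quintuplet (5 notes) (five quintuplet sixteenths span one quarter) = 2; whole note = 8; whole note = 8.
Total: 2 + 2 + 3 + 1 + 2 + 8 + 8 = 26 eighth notes.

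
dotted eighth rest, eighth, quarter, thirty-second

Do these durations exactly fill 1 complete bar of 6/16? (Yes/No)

One bar of 6/16 = 12 thirty-second notes.
Express everything in thirty-second notes: dotted eighth rest = 6; eighth = 4; quarter = 8; thirty-second = 1.
Sum: 6 + 4 + 8 + 1 = 19.
19 exceeds 12, so the answer is No.

No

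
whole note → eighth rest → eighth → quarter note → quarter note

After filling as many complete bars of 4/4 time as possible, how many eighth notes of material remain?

6

One bar of 4/4 = 8 eighth notes.
Working in eighth notes: whole note = 8; eighth rest = 1; eighth = 1; quarter note = 2; quarter note = 2.
Altogether 8 + 1 + 1 + 2 + 2 = 14.
14 ÷ 8 = 1 complete bar with 6 eighth notes remaining.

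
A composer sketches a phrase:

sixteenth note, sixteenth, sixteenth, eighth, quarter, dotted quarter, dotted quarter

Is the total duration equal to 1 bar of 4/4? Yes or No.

One bar of 4/4 = 16 sixteenth notes.
Express everything in sixteenth notes: sixteenth note = 1; sixteenth = 1; sixteenth = 1; eighth = 2; quarter = 4; dotted quarter = 6; dotted quarter = 6.
Altogether 1 + 1 + 1 + 2 + 4 + 6 + 6 = 21.
21 exceeds 16, so the answer is No.

No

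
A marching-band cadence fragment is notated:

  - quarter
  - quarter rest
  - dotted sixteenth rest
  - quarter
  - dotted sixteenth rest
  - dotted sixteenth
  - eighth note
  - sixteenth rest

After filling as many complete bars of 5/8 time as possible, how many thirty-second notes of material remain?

19

One bar of 5/8 = 20 thirty-second notes.
Each duration in thirty-second notes: quarter = 8; quarter rest = 8; dotted sixteenth rest = 3; quarter = 8; dotted sixteenth rest = 3; dotted sixteenth = 3; eighth note = 4; sixteenth rest = 2.
Altogether 8 + 8 + 3 + 8 + 3 + 3 + 4 + 2 = 39.
39 ÷ 20 = 1 complete bar with 19 thirty-second notes remaining.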